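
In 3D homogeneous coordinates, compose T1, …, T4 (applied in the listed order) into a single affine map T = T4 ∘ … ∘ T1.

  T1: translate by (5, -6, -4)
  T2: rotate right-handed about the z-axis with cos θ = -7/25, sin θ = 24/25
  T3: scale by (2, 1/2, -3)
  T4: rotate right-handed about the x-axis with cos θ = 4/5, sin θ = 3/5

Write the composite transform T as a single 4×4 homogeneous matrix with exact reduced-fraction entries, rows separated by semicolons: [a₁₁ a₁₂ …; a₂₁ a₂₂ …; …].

T = [-14/25 -48/25 0 218/25; 48/125 -14/125 9/5 -576/125; 36/125 -21/250 -12/5 1443/125; 0 0 0 1]

T1 = [1 0 0 5; 0 1 0 -6; 0 0 1 -4; 0 0 0 1]
T2·T1 = [-7/25 -24/25 0 109/25; 24/25 -7/25 0 162/25; 0 0 1 -4; 0 0 0 1]
T3·…·T1 = [-14/25 -48/25 0 218/25; 12/25 -7/50 0 81/25; 0 0 -3 12; 0 0 0 1]
T4·…·T1 = [-14/25 -48/25 0 218/25; 48/125 -14/125 9/5 -576/125; 36/125 -21/250 -12/5 1443/125; 0 0 0 1]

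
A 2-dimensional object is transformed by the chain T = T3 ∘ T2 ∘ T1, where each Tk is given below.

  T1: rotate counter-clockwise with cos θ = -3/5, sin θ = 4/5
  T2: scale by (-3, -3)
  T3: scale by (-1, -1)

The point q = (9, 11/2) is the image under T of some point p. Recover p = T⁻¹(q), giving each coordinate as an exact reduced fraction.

p = (-1/3, -7/2)

T1 = [-3/5 -4/5 0; 4/5 -3/5 0; 0 0 1]
T2·T1 = [9/5 12/5 0; -12/5 9/5 0; 0 0 1]
T3·…·T1 = [-9/5 -12/5 0; 12/5 -9/5 0; 0 0 1]
det M = 9; M⁻¹ = [-1/5 4/15 0; -4/15 -1/5 0; 0 0 1]
M⁻¹ · (9, 11/2)ᵀ = (-1/3, -7/2)ᵀ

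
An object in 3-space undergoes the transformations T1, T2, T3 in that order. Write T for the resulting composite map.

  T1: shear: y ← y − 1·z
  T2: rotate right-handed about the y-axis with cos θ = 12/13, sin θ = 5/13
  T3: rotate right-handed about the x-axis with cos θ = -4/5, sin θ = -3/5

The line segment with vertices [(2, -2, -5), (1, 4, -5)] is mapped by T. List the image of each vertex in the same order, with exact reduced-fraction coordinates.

T1 shear: y ← y − 1·z: (2, -2, -5) → (2, 3, -5); (1, 4, -5) → (1, 9, -5)
T2 rotate right-handed about the y-axis with cos θ = 12/13, sin θ = 5/13: (2, 3, -5) → (-1/13, 3, -70/13); (1, 9, -5) → (-1, 9, -5)
T3 rotate right-handed about the x-axis with cos θ = -4/5, sin θ = -3/5: (-1/13, 3, -70/13) → (-1/13, -366/65, 163/65); (-1, 9, -5) → (-1, -51/5, -7/5)

image vertices: (-1/13, -366/65, 163/65), (-1, -51/5, -7/5)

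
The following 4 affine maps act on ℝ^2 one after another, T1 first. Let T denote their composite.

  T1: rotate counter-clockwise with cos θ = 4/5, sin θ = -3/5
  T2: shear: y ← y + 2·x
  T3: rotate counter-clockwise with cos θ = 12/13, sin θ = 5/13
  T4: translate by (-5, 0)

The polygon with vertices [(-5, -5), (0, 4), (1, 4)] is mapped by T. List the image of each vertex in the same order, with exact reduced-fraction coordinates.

image vertices: (-74/13, -215/13), (-381/65, 108/13), (-358/65, 124/13)

T1 rotate counter-clockwise with cos θ = 4/5, sin θ = -3/5: (-5, -5) → (-7, -1); (0, 4) → (12/5, 16/5); (1, 4) → (16/5, 13/5)
T2 shear: y ← y + 2·x: (-7, -1) → (-7, -15); (12/5, 16/5) → (12/5, 8); (16/5, 13/5) → (16/5, 9)
T3 rotate counter-clockwise with cos θ = 12/13, sin θ = 5/13: (-7, -15) → (-9/13, -215/13); (12/5, 8) → (-56/65, 108/13); (16/5, 9) → (-33/65, 124/13)
T4 translate by (-5, 0): (-9/13, -215/13) → (-74/13, -215/13); (-56/65, 108/13) → (-381/65, 108/13); (-33/65, 124/13) → (-358/65, 124/13)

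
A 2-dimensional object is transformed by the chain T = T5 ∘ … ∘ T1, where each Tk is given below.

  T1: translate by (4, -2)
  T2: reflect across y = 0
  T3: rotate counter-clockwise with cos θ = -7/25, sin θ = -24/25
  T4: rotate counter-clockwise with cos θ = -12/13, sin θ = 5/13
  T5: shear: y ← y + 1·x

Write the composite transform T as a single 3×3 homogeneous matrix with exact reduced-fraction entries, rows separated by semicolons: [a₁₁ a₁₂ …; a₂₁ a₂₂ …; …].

T = [204/325 253/325 62/65; 457/325 49/325 346/65; 0 0 1]

T1 = [1 0 4; 0 1 -2; 0 0 1]
T2·T1 = [1 0 4; 0 -1 2; 0 0 1]
T3·…·T1 = [-7/25 -24/25 4/5; -24/25 7/25 -22/5; 0 0 1]
T4·…·T1 = [204/325 253/325 62/65; 253/325 -204/325 284/65; 0 0 1]
T5·…·T1 = [204/325 253/325 62/65; 457/325 49/325 346/65; 0 0 1]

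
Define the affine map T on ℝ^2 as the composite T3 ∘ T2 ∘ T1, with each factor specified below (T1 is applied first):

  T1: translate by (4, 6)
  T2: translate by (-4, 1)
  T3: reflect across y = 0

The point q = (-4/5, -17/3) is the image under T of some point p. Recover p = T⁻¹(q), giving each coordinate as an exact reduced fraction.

T1 = [1 0 4; 0 1 6; 0 0 1]
T2·T1 = [1 0 0; 0 1 7; 0 0 1]
T3·…·T1 = [1 0 0; 0 -1 -7; 0 0 1]
det M = -1; M⁻¹ = [1 0 0; 0 -1 -7; 0 0 1]
M⁻¹ · (-4/5, -17/3)ᵀ = (-4/5, -4/3)ᵀ

p = (-4/5, -4/3)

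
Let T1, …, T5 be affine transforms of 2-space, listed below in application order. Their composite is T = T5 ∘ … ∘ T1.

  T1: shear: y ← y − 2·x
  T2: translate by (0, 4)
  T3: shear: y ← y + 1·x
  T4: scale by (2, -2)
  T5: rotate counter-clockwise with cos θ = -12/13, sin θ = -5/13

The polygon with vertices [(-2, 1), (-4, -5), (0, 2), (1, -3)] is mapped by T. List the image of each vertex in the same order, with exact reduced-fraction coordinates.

image vertices: (-22/13, 188/13), (66/13, 112/13), (-60/13, 144/13), (-24/13, -10/13)

T1 shear: y ← y − 2·x: (-2, 1) → (-2, 5); (-4, -5) → (-4, 3); (0, 2) → (0, 2); (1, -3) → (1, -5)
T2 translate by (0, 4): (-2, 5) → (-2, 9); (-4, 3) → (-4, 7); (0, 2) → (0, 6); (1, -5) → (1, -1)
T3 shear: y ← y + 1·x: (-2, 9) → (-2, 7); (-4, 7) → (-4, 3); (0, 6) → (0, 6); (1, -1) → (1, 0)
T4 scale by (2, -2): (-2, 7) → (-4, -14); (-4, 3) → (-8, -6); (0, 6) → (0, -12); (1, 0) → (2, 0)
T5 rotate counter-clockwise with cos θ = -12/13, sin θ = -5/13: (-4, -14) → (-22/13, 188/13); (-8, -6) → (66/13, 112/13); (0, -12) → (-60/13, 144/13); (2, 0) → (-24/13, -10/13)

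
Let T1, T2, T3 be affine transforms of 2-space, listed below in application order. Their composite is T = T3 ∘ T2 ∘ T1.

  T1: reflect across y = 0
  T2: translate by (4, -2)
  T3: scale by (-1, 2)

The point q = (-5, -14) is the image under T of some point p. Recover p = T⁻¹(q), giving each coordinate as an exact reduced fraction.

T1 = [1 0 0; 0 -1 0; 0 0 1]
T2·T1 = [1 0 4; 0 -1 -2; 0 0 1]
T3·…·T1 = [-1 0 -4; 0 -2 -4; 0 0 1]
det M = 2; M⁻¹ = [-1 0 -4; 0 -1/2 -2; 0 0 1]
M⁻¹ · (-5, -14)ᵀ = (1, 5)ᵀ

p = (1, 5)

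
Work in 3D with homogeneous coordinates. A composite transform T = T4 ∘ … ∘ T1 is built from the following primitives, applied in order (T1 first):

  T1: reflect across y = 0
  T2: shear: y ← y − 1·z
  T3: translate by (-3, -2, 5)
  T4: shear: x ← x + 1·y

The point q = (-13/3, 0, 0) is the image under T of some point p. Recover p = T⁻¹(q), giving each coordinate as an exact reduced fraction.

p = (-4/3, 3, -5)

T1 = [1 0 0 0; 0 -1 0 0; 0 0 1 0; 0 0 0 1]
T2·T1 = [1 0 0 0; 0 -1 -1 0; 0 0 1 0; 0 0 0 1]
T3·…·T1 = [1 0 0 -3; 0 -1 -1 -2; 0 0 1 5; 0 0 0 1]
T4·…·T1 = [1 -1 -1 -5; 0 -1 -1 -2; 0 0 1 5; 0 0 0 1]
det M = -1; M⁻¹ = [1 -1 0 3; 0 -1 -1 3; 0 0 1 -5; 0 0 0 1]
M⁻¹ · (-13/3, 0, 0)ᵀ = (-4/3, 3, -5)ᵀ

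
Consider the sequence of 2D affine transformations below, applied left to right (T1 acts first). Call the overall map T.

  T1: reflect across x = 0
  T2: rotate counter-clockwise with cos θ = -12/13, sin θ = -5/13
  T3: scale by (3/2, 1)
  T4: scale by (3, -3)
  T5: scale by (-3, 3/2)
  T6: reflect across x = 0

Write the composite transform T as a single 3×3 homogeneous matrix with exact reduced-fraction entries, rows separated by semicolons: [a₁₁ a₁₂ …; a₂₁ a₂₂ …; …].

T1 = [-1 0 0; 0 1 0; 0 0 1]
T2·T1 = [12/13 5/13 0; 5/13 -12/13 0; 0 0 1]
T3·…·T1 = [18/13 15/26 0; 5/13 -12/13 0; 0 0 1]
T4·…·T1 = [54/13 45/26 0; -15/13 36/13 0; 0 0 1]
T5·…·T1 = [-162/13 -135/26 0; -45/26 54/13 0; 0 0 1]
T6·…·T1 = [162/13 135/26 0; -45/26 54/13 0; 0 0 1]

T = [162/13 135/26 0; -45/26 54/13 0; 0 0 1]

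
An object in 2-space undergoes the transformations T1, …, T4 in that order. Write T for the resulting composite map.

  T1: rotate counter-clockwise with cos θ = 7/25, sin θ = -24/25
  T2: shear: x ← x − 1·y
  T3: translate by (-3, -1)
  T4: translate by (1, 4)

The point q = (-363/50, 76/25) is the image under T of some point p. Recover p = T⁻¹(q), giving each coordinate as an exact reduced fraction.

T1 = [7/25 24/25 0; -24/25 7/25 0; 0 0 1]
T2·T1 = [31/25 17/25 0; -24/25 7/25 0; 0 0 1]
T3·…·T1 = [31/25 17/25 -3; -24/25 7/25 -1; 0 0 1]
T4·…·T1 = [31/25 17/25 -2; -24/25 7/25 3; 0 0 1]
det M = 1; M⁻¹ = [7/25 -17/25 13/5; 24/25 31/25 -9/5; 0 0 1]
M⁻¹ · (-363/50, 76/25)ᵀ = (-3/2, -5)ᵀ

p = (-3/2, -5)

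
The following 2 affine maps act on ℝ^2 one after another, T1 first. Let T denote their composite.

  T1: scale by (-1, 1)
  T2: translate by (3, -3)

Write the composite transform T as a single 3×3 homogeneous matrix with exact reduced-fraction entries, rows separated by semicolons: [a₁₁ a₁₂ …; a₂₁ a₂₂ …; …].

T1 = [-1 0 0; 0 1 0; 0 0 1]
T2·T1 = [-1 0 3; 0 1 -3; 0 0 1]

T = [-1 0 3; 0 1 -3; 0 0 1]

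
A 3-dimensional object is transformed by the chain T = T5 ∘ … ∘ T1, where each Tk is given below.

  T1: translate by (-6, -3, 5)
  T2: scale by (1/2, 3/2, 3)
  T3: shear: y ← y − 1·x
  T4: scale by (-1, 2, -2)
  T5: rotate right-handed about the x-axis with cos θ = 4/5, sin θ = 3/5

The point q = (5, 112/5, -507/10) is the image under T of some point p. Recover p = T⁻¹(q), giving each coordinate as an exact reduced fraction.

p = (-4, -9/2, 4)

T1 = [1 0 0 -6; 0 1 0 -3; 0 0 1 5; 0 0 0 1]
T2·T1 = [1/2 0 0 -3; 0 3/2 0 -9/2; 0 0 3 15; 0 0 0 1]
T3·…·T1 = [1/2 0 0 -3; -1/2 3/2 0 -3/2; 0 0 3 15; 0 0 0 1]
T4·…·T1 = [-1/2 0 0 3; -1 3 0 -3; 0 0 -6 -30; 0 0 0 1]
T5·…·T1 = [-1/2 0 0 3; -4/5 12/5 18/5 78/5; -3/5 9/5 -24/5 -129/5; 0 0 0 1]
det M = 9; M⁻¹ = [-2 0 0 6; -2/3 4/15 1/5 3; 0 1/10 -2/15 -5; 0 0 0 1]
M⁻¹ · (5, 112/5, -507/10)ᵀ = (-4, -9/2, 4)ᵀ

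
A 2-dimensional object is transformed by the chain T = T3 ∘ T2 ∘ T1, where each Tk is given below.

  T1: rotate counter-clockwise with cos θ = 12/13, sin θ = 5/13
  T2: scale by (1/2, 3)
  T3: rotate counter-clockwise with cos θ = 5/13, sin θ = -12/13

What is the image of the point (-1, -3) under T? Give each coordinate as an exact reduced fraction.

T(p) = (-2937/338, -633/169)

T1 rotate counter-clockwise with cos θ = 12/13, sin θ = 5/13: (-1, -3) → (3/13, -41/13)
T2 scale by (1/2, 3): (3/13, -41/13) → (3/26, -123/13)
T3 rotate counter-clockwise with cos θ = 5/13, sin θ = -12/13: (3/26, -123/13) → (-2937/338, -633/169)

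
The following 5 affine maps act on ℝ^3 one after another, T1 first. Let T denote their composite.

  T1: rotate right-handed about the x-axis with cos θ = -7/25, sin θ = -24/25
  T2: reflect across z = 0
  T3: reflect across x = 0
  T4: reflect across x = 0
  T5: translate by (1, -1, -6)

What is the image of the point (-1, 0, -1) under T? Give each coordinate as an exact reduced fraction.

T(p) = (0, -49/25, -157/25)

T1 rotate right-handed about the x-axis with cos θ = -7/25, sin θ = -24/25: (-1, 0, -1) → (-1, -24/25, 7/25)
T2 reflect across z = 0: (-1, -24/25, 7/25) → (-1, -24/25, -7/25)
T3 reflect across x = 0: (-1, -24/25, -7/25) → (1, -24/25, -7/25)
T4 reflect across x = 0: (1, -24/25, -7/25) → (-1, -24/25, -7/25)
T5 translate by (1, -1, -6): (-1, -24/25, -7/25) → (0, -49/25, -157/25)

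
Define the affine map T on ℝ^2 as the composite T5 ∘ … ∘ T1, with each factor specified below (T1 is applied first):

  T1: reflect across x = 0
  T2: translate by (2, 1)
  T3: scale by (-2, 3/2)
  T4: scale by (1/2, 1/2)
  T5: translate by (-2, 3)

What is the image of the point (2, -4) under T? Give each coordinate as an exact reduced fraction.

T1 reflect across x = 0: (2, -4) → (-2, -4)
T2 translate by (2, 1): (-2, -4) → (0, -3)
T3 scale by (-2, 3/2): (0, -3) → (0, -9/2)
T4 scale by (1/2, 1/2): (0, -9/2) → (0, -9/4)
T5 translate by (-2, 3): (0, -9/4) → (-2, 3/4)

T(p) = (-2, 3/4)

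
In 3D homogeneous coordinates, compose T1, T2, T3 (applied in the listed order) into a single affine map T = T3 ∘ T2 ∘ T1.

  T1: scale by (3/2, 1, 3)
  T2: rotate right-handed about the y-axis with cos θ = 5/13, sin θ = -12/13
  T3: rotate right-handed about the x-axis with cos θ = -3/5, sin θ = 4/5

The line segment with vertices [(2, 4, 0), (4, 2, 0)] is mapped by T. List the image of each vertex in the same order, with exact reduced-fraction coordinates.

image vertices: (15/13, -60/13, 20/13), (30/13, -366/65, -112/65)

T1 scale by (3/2, 1, 3): (2, 4, 0) → (3, 4, 0); (4, 2, 0) → (6, 2, 0)
T2 rotate right-handed about the y-axis with cos θ = 5/13, sin θ = -12/13: (3, 4, 0) → (15/13, 4, 36/13); (6, 2, 0) → (30/13, 2, 72/13)
T3 rotate right-handed about the x-axis with cos θ = -3/5, sin θ = 4/5: (15/13, 4, 36/13) → (15/13, -60/13, 20/13); (30/13, 2, 72/13) → (30/13, -366/65, -112/65)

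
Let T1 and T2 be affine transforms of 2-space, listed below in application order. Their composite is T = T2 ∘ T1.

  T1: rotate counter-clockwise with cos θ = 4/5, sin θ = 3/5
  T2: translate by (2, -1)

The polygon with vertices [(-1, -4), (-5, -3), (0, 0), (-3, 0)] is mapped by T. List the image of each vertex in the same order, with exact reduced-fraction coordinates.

T1 rotate counter-clockwise with cos θ = 4/5, sin θ = 3/5: (-1, -4) → (8/5, -19/5); (-5, -3) → (-11/5, -27/5); (0, 0) → (0, 0); (-3, 0) → (-12/5, -9/5)
T2 translate by (2, -1): (8/5, -19/5) → (18/5, -24/5); (-11/5, -27/5) → (-1/5, -32/5); (0, 0) → (2, -1); (-12/5, -9/5) → (-2/5, -14/5)

image vertices: (18/5, -24/5), (-1/5, -32/5), (2, -1), (-2/5, -14/5)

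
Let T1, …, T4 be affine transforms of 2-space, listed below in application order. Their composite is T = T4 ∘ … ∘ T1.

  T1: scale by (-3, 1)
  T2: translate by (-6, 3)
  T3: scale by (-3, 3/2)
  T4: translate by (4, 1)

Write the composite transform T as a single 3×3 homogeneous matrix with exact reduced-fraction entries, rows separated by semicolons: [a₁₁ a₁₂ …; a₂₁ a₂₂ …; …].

T = [9 0 22; 0 3/2 11/2; 0 0 1]

T1 = [-3 0 0; 0 1 0; 0 0 1]
T2·T1 = [-3 0 -6; 0 1 3; 0 0 1]
T3·…·T1 = [9 0 18; 0 3/2 9/2; 0 0 1]
T4·…·T1 = [9 0 22; 0 3/2 11/2; 0 0 1]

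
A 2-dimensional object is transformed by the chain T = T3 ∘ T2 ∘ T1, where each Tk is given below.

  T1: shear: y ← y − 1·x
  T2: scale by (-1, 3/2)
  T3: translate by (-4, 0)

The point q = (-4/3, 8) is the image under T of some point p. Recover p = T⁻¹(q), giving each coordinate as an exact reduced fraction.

p = (-8/3, 8/3)

T1 = [1 0 0; -1 1 0; 0 0 1]
T2·T1 = [-1 0 0; -3/2 3/2 0; 0 0 1]
T3·…·T1 = [-1 0 -4; -3/2 3/2 0; 0 0 1]
det M = -3/2; M⁻¹ = [-1 0 -4; -1 2/3 -4; 0 0 1]
M⁻¹ · (-4/3, 8)ᵀ = (-8/3, 8/3)ᵀ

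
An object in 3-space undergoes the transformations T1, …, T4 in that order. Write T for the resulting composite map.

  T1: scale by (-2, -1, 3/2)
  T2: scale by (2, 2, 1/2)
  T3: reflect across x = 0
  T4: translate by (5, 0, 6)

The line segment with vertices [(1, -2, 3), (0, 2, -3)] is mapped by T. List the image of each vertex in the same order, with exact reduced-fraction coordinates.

image vertices: (9, 4, 33/4), (5, -4, 15/4)

T1 scale by (-2, -1, 3/2): (1, -2, 3) → (-2, 2, 9/2); (0, 2, -3) → (0, -2, -9/2)
T2 scale by (2, 2, 1/2): (-2, 2, 9/2) → (-4, 4, 9/4); (0, -2, -9/2) → (0, -4, -9/4)
T3 reflect across x = 0: (-4, 4, 9/4) → (4, 4, 9/4); (0, -4, -9/4) → (0, -4, -9/4)
T4 translate by (5, 0, 6): (4, 4, 9/4) → (9, 4, 33/4); (0, -4, -9/4) → (5, -4, 15/4)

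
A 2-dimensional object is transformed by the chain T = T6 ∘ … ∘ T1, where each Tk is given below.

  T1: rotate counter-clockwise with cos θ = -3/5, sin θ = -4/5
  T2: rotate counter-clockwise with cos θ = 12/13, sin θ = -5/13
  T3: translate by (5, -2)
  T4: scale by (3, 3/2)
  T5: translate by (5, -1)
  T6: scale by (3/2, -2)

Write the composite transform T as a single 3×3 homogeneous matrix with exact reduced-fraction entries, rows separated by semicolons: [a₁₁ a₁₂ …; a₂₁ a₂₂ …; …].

T1 = [-3/5 4/5 0; -4/5 -3/5 0; 0 0 1]
T2·T1 = [-56/65 33/65 0; -33/65 -56/65 0; 0 0 1]
T3·…·T1 = [-56/65 33/65 5; -33/65 -56/65 -2; 0 0 1]
T4·…·T1 = [-168/65 99/65 15; -99/130 -84/65 -3; 0 0 1]
T5·…·T1 = [-168/65 99/65 20; -99/130 -84/65 -4; 0 0 1]
T6·…·T1 = [-252/65 297/130 30; 99/65 168/65 8; 0 0 1]

T = [-252/65 297/130 30; 99/65 168/65 8; 0 0 1]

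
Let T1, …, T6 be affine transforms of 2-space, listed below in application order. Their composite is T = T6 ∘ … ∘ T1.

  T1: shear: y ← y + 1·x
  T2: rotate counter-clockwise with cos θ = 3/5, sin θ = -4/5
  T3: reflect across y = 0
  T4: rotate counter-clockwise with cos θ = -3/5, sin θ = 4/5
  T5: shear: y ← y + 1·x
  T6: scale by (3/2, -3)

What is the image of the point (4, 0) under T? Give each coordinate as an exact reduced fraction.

T(p) = (-6, 0)

T1 shear: y ← y + 1·x: (4, 0) → (4, 4)
T2 rotate counter-clockwise with cos θ = 3/5, sin θ = -4/5: (4, 4) → (28/5, -4/5)
T3 reflect across y = 0: (28/5, -4/5) → (28/5, 4/5)
T4 rotate counter-clockwise with cos θ = -3/5, sin θ = 4/5: (28/5, 4/5) → (-4, 4)
T5 shear: y ← y + 1·x: (-4, 4) → (-4, 0)
T6 scale by (3/2, -3): (-4, 0) → (-6, 0)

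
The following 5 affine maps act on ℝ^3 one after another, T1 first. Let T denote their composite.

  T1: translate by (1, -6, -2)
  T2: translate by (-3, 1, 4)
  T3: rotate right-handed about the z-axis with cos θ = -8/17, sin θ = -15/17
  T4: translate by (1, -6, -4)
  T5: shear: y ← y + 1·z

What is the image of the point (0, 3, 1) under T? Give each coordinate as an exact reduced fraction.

T1 translate by (1, -6, -2): (0, 3, 1) → (1, -3, -1)
T2 translate by (-3, 1, 4): (1, -3, -1) → (-2, -2, 3)
T3 rotate right-handed about the z-axis with cos θ = -8/17, sin θ = -15/17: (-2, -2, 3) → (-14/17, 46/17, 3)
T4 translate by (1, -6, -4): (-14/17, 46/17, 3) → (3/17, -56/17, -1)
T5 shear: y ← y + 1·z: (3/17, -56/17, -1) → (3/17, -73/17, -1)

T(p) = (3/17, -73/17, -1)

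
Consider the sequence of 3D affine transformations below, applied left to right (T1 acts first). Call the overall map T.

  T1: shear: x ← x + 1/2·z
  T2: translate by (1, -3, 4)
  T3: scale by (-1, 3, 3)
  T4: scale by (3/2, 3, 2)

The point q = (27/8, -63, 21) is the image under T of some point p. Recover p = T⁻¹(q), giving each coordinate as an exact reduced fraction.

p = (-3, -4, -1/2)

T1 = [1 0 1/2 0; 0 1 0 0; 0 0 1 0; 0 0 0 1]
T2·T1 = [1 0 1/2 1; 0 1 0 -3; 0 0 1 4; 0 0 0 1]
T3·…·T1 = [-1 0 -1/2 -1; 0 3 0 -9; 0 0 3 12; 0 0 0 1]
T4·…·T1 = [-3/2 0 -3/4 -3/2; 0 9 0 -27; 0 0 6 24; 0 0 0 1]
det M = -81; M⁻¹ = [-2/3 0 -1/12 1; 0 1/9 0 3; 0 0 1/6 -4; 0 0 0 1]
M⁻¹ · (27/8, -63, 21)ᵀ = (-3, -4, -1/2)ᵀ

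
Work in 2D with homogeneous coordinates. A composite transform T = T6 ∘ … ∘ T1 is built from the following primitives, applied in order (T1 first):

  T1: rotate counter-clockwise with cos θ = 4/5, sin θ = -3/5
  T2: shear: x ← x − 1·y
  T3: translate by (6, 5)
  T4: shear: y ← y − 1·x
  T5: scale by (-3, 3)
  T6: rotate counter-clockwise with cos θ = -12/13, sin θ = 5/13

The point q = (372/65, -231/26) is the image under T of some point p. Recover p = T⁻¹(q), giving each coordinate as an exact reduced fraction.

T1 = [4/5 3/5 0; -3/5 4/5 0; 0 0 1]
T2·T1 = [7/5 -1/5 0; -3/5 4/5 0; 0 0 1]
T3·…·T1 = [7/5 -1/5 6; -3/5 4/5 5; 0 0 1]
T4·…·T1 = [7/5 -1/5 6; -2 1 -1; 0 0 1]
T5·…·T1 = [-21/5 3/5 -18; -6 3 -3; 0 0 1]
T6·…·T1 = [402/65 -111/65 231/13; 51/13 -33/13 -54/13; 0 0 1]
det M = -9; M⁻¹ = [11/39 -37/195 -29/5; 17/39 -134/195 -53/5; 0 0 1]
M⁻¹ · (372/65, -231/26)ᵀ = (-5/2, -2)ᵀ

p = (-5/2, -2)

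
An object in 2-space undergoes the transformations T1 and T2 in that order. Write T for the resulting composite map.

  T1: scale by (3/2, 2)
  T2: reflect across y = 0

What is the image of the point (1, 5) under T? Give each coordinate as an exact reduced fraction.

T(p) = (3/2, -10)

T1 scale by (3/2, 2): (1, 5) → (3/2, 10)
T2 reflect across y = 0: (3/2, 10) → (3/2, -10)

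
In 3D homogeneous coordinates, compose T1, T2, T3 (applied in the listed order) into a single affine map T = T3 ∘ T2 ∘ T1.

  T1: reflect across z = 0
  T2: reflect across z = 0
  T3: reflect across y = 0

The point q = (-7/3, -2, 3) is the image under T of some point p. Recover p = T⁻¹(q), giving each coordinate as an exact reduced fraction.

T1 = [1 0 0 0; 0 1 0 0; 0 0 -1 0; 0 0 0 1]
T2·T1 = [1 0 0 0; 0 1 0 0; 0 0 1 0; 0 0 0 1]
T3·…·T1 = [1 0 0 0; 0 -1 0 0; 0 0 1 0; 0 0 0 1]
det M = -1; M⁻¹ = [1 0 0 0; 0 -1 0 0; 0 0 1 0; 0 0 0 1]
M⁻¹ · (-7/3, -2, 3)ᵀ = (-7/3, 2, 3)ᵀ

p = (-7/3, 2, 3)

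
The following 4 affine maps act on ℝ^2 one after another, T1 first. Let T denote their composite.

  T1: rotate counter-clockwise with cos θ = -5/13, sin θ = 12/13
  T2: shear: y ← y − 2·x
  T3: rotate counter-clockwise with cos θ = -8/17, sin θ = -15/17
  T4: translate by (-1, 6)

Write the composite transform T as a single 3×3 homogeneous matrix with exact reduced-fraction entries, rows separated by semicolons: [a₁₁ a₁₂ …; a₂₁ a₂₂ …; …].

T1 = [-5/13 -12/13 0; 12/13 -5/13 0; 0 0 1]
T2·T1 = [-5/13 -12/13 0; 22/13 19/13 0; 0 0 1]
T3·…·T1 = [370/221 381/221 0; -101/221 28/221 0; 0 0 1]
T4·…·T1 = [370/221 381/221 -1; -101/221 28/221 6; 0 0 1]

T = [370/221 381/221 -1; -101/221 28/221 6; 0 0 1]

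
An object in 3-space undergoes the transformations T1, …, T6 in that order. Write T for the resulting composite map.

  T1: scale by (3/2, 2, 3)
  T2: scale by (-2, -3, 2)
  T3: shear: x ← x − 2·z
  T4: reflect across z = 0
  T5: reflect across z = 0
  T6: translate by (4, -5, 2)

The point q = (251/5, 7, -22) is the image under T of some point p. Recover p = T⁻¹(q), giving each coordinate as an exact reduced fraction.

T1 = [3/2 0 0 0; 0 2 0 0; 0 0 3 0; 0 0 0 1]
T2·T1 = [-3 0 0 0; 0 -6 0 0; 0 0 6 0; 0 0 0 1]
T3·…·T1 = [-3 0 -12 0; 0 -6 0 0; 0 0 6 0; 0 0 0 1]
T4·…·T1 = [-3 0 -12 0; 0 -6 0 0; 0 0 -6 0; 0 0 0 1]
T5·…·T1 = [-3 0 -12 0; 0 -6 0 0; 0 0 6 0; 0 0 0 1]
T6·…·T1 = [-3 0 -12 4; 0 -6 0 -5; 0 0 6 2; 0 0 0 1]
det M = 108; M⁻¹ = [-1/3 0 -2/3 8/3; 0 -1/6 0 -5/6; 0 0 1/6 -1/3; 0 0 0 1]
M⁻¹ · (251/5, 7, -22)ᵀ = (3/5, -2, -4)ᵀ

p = (3/5, -2, -4)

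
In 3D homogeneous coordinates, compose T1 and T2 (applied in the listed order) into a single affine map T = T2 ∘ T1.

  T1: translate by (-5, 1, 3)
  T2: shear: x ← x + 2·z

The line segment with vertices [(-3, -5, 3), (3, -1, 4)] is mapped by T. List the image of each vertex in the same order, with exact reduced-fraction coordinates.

image vertices: (4, -4, 6), (12, 0, 7)

T1 translate by (-5, 1, 3): (-3, -5, 3) → (-8, -4, 6); (3, -1, 4) → (-2, 0, 7)
T2 shear: x ← x + 2·z: (-8, -4, 6) → (4, -4, 6); (-2, 0, 7) → (12, 0, 7)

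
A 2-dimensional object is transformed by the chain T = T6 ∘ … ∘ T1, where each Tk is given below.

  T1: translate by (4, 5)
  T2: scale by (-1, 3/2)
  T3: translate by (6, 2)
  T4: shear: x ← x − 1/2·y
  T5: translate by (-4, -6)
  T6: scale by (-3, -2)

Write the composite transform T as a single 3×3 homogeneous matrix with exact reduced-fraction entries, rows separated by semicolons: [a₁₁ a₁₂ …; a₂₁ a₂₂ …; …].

T = [3 9/4 81/4; 0 -3 -7; 0 0 1]

T1 = [1 0 4; 0 1 5; 0 0 1]
T2·T1 = [-1 0 -4; 0 3/2 15/2; 0 0 1]
T3·…·T1 = [-1 0 2; 0 3/2 19/2; 0 0 1]
T4·…·T1 = [-1 -3/4 -11/4; 0 3/2 19/2; 0 0 1]
T5·…·T1 = [-1 -3/4 -27/4; 0 3/2 7/2; 0 0 1]
T6·…·T1 = [3 9/4 81/4; 0 -3 -7; 0 0 1]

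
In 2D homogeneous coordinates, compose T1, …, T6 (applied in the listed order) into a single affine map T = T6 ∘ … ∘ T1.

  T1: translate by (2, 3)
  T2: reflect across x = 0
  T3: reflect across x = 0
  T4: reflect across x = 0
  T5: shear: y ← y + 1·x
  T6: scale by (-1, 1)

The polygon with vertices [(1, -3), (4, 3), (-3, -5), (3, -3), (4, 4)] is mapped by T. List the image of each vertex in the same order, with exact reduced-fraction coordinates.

image vertices: (3, -3), (6, 0), (-1, -1), (5, -5), (6, 1)

T1 translate by (2, 3): (1, -3) → (3, 0); (4, 3) → (6, 6); (-3, -5) → (-1, -2); (3, -3) → (5, 0); (4, 4) → (6, 7)
T2 reflect across x = 0: (3, 0) → (-3, 0); (6, 6) → (-6, 6); (-1, -2) → (1, -2); (5, 0) → (-5, 0); (6, 7) → (-6, 7)
T3 reflect across x = 0: (-3, 0) → (3, 0); (-6, 6) → (6, 6); (1, -2) → (-1, -2); (-5, 0) → (5, 0); (-6, 7) → (6, 7)
T4 reflect across x = 0: (3, 0) → (-3, 0); (6, 6) → (-6, 6); (-1, -2) → (1, -2); (5, 0) → (-5, 0); (6, 7) → (-6, 7)
T5 shear: y ← y + 1·x: (-3, 0) → (-3, -3); (-6, 6) → (-6, 0); (1, -2) → (1, -1); (-5, 0) → (-5, -5); (-6, 7) → (-6, 1)
T6 scale by (-1, 1): (-3, -3) → (3, -3); (-6, 0) → (6, 0); (1, -1) → (-1, -1); (-5, -5) → (5, -5); (-6, 1) → (6, 1)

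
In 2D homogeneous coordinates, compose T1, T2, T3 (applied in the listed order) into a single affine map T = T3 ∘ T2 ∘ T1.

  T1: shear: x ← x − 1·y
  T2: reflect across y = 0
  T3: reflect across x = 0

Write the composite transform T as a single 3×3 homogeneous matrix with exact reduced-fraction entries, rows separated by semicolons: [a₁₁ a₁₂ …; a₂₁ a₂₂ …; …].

T1 = [1 -1 0; 0 1 0; 0 0 1]
T2·T1 = [1 -1 0; 0 -1 0; 0 0 1]
T3·…·T1 = [-1 1 0; 0 -1 0; 0 0 1]

T = [-1 1 0; 0 -1 0; 0 0 1]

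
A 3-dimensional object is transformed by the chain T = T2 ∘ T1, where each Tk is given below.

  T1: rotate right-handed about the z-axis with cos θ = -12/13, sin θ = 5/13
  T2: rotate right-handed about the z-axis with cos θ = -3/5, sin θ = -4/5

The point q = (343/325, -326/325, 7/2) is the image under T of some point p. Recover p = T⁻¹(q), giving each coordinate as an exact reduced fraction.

T1 = [-12/13 -5/13 0 0; 5/13 -12/13 0 0; 0 0 1 0; 0 0 0 1]
T2·T1 = [56/65 -33/65 0 0; 33/65 56/65 0 0; 0 0 1 0; 0 0 0 1]
det M = 1; M⁻¹ = [56/65 33/65 0 0; -33/65 56/65 0 0; 0 0 1 0; 0 0 0 1]
M⁻¹ · (343/325, -326/325, 7/2)ᵀ = (2/5, -7/5, 7/2)ᵀ

p = (2/5, -7/5, 7/2)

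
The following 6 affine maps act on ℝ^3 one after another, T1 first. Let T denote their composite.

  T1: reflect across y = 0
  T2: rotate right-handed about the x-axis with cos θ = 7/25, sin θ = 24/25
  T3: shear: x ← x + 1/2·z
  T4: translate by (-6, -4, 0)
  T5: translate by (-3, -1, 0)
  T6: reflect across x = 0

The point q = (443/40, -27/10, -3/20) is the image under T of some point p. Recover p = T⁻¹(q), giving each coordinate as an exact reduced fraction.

p = (-2, -1/2, -9/4)

T1 = [1 0 0 0; 0 -1 0 0; 0 0 1 0; 0 0 0 1]
T2·T1 = [1 0 0 0; 0 -7/25 -24/25 0; 0 -24/25 7/25 0; 0 0 0 1]
T3·…·T1 = [1 -12/25 7/50 0; 0 -7/25 -24/25 0; 0 -24/25 7/25 0; 0 0 0 1]
T4·…·T1 = [1 -12/25 7/50 -6; 0 -7/25 -24/25 -4; 0 -24/25 7/25 0; 0 0 0 1]
T5·…·T1 = [1 -12/25 7/50 -9; 0 -7/25 -24/25 -5; 0 -24/25 7/25 0; 0 0 0 1]
T6·…·T1 = [-1 12/25 -7/50 9; 0 -7/25 -24/25 -5; 0 -24/25 7/25 0; 0 0 0 1]
det M = 1; M⁻¹ = [-1 0 -1/2 9; 0 -7/25 -24/25 -7/5; 0 -24/25 7/25 -24/5; 0 0 0 1]
M⁻¹ · (443/40, -27/10, -3/20)ᵀ = (-2, -1/2, -9/4)ᵀ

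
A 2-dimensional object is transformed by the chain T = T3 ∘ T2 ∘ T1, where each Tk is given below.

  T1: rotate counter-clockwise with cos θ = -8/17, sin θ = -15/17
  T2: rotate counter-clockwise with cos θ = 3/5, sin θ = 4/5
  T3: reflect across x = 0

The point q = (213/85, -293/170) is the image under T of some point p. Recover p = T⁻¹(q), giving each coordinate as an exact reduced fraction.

p = (1/2, -3)

T1 = [-8/17 15/17 0; -15/17 -8/17 0; 0 0 1]
T2·T1 = [36/85 77/85 0; -77/85 36/85 0; 0 0 1]
T3·…·T1 = [-36/85 -77/85 0; -77/85 36/85 0; 0 0 1]
det M = -1; M⁻¹ = [-36/85 -77/85 0; -77/85 36/85 0; 0 0 1]
M⁻¹ · (213/85, -293/170)ᵀ = (1/2, -3)ᵀ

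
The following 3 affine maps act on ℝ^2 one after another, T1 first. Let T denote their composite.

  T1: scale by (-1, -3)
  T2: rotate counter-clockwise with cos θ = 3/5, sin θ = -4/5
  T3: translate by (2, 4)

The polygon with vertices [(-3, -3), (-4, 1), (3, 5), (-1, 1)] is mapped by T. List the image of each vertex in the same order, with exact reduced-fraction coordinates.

image vertices: (11, 7), (2, -1), (-59/5, -13/5), (1/5, 7/5)

T1 scale by (-1, -3): (-3, -3) → (3, 9); (-4, 1) → (4, -3); (3, 5) → (-3, -15); (-1, 1) → (1, -3)
T2 rotate counter-clockwise with cos θ = 3/5, sin θ = -4/5: (3, 9) → (9, 3); (4, -3) → (0, -5); (-3, -15) → (-69/5, -33/5); (1, -3) → (-9/5, -13/5)
T3 translate by (2, 4): (9, 3) → (11, 7); (0, -5) → (2, -1); (-69/5, -33/5) → (-59/5, -13/5); (-9/5, -13/5) → (1/5, 7/5)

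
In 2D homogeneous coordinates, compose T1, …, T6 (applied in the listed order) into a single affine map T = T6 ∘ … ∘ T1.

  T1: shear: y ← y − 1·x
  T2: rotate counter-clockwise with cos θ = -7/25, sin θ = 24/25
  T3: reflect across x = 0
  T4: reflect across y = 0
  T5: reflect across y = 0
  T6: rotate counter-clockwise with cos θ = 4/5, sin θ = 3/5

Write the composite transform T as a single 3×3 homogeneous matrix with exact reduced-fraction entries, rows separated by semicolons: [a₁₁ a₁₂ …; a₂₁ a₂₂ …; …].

T = [-161/125 117/125 0; 73/125 44/125 0; 0 0 1]

T1 = [1 0 0; -1 1 0; 0 0 1]
T2·T1 = [17/25 -24/25 0; 31/25 -7/25 0; 0 0 1]
T3·…·T1 = [-17/25 24/25 0; 31/25 -7/25 0; 0 0 1]
T4·…·T1 = [-17/25 24/25 0; -31/25 7/25 0; 0 0 1]
T5·…·T1 = [-17/25 24/25 0; 31/25 -7/25 0; 0 0 1]
T6·…·T1 = [-161/125 117/125 0; 73/125 44/125 0; 0 0 1]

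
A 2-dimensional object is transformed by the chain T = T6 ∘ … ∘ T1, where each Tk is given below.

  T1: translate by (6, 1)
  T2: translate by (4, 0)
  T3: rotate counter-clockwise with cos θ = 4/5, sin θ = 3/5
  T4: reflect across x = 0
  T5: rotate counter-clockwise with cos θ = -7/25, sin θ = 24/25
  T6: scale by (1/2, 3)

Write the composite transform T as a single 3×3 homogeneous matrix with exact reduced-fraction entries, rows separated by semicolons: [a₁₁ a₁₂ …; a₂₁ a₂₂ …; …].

T1 = [1 0 6; 0 1 1; 0 0 1]
T2·T1 = [1 0 10; 0 1 1; 0 0 1]
T3·…·T1 = [4/5 -3/5 37/5; 3/5 4/5 34/5; 0 0 1]
T4·…·T1 = [-4/5 3/5 -37/5; 3/5 4/5 34/5; 0 0 1]
T5·…·T1 = [-44/125 -117/125 -557/125; -117/125 44/125 -1126/125; 0 0 1]
T6·…·T1 = [-22/125 -117/250 -557/250; -351/125 132/125 -3378/125; 0 0 1]

T = [-22/125 -117/250 -557/250; -351/125 132/125 -3378/125; 0 0 1]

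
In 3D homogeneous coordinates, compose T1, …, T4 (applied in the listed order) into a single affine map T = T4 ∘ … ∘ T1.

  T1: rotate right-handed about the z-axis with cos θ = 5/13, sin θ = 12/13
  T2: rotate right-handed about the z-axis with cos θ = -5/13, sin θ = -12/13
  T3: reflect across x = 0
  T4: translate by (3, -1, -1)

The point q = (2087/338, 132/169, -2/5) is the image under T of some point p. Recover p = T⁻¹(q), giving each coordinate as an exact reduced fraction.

p = (-7/2, -1, 3/5)

T1 = [5/13 -12/13 0 0; 12/13 5/13 0 0; 0 0 1 0; 0 0 0 1]
T2·T1 = [119/169 120/169 0 0; -120/169 119/169 0 0; 0 0 1 0; 0 0 0 1]
T3·…·T1 = [-119/169 -120/169 0 0; -120/169 119/169 0 0; 0 0 1 0; 0 0 0 1]
T4·…·T1 = [-119/169 -120/169 0 3; -120/169 119/169 0 -1; 0 0 1 -1; 0 0 0 1]
det M = -1; M⁻¹ = [-119/169 -120/169 0 237/169; -120/169 119/169 0 479/169; 0 0 1 1; 0 0 0 1]
M⁻¹ · (2087/338, 132/169, -2/5)ᵀ = (-7/2, -1, 3/5)ᵀ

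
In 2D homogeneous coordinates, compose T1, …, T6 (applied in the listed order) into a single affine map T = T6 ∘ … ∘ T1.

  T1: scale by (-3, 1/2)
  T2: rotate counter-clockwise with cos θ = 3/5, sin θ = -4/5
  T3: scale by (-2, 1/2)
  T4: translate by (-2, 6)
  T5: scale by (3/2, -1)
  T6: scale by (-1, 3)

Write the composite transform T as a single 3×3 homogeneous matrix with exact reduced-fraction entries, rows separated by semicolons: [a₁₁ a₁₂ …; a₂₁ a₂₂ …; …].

T1 = [-3 0 0; 0 1/2 0; 0 0 1]
T2·T1 = [-9/5 2/5 0; 12/5 3/10 0; 0 0 1]
T3·…·T1 = [18/5 -4/5 0; 6/5 3/20 0; 0 0 1]
T4·…·T1 = [18/5 -4/5 -2; 6/5 3/20 6; 0 0 1]
T5·…·T1 = [27/5 -6/5 -3; -6/5 -3/20 -6; 0 0 1]
T6·…·T1 = [-27/5 6/5 3; -18/5 -9/20 -18; 0 0 1]

T = [-27/5 6/5 3; -18/5 -9/20 -18; 0 0 1]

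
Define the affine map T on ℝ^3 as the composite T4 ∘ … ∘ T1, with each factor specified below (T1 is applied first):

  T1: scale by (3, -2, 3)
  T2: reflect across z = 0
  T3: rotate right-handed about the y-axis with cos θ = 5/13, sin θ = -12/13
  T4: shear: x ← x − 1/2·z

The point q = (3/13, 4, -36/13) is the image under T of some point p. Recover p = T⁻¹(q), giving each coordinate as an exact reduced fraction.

p = (-1, -2, 0)

T1 = [3 0 0 0; 0 -2 0 0; 0 0 3 0; 0 0 0 1]
T2·T1 = [3 0 0 0; 0 -2 0 0; 0 0 -3 0; 0 0 0 1]
T3·…·T1 = [15/13 0 36/13 0; 0 -2 0 0; 36/13 0 -15/13 0; 0 0 0 1]
T4·…·T1 = [-3/13 0 87/26 0; 0 -2 0 0; 36/13 0 -15/13 0; 0 0 0 1]
det M = 18; M⁻¹ = [5/39 0 29/78 0; 0 -1/2 0 0; 4/13 0 1/39 0; 0 0 0 1]
M⁻¹ · (3/13, 4, -36/13)ᵀ = (-1, -2, 0)ᵀ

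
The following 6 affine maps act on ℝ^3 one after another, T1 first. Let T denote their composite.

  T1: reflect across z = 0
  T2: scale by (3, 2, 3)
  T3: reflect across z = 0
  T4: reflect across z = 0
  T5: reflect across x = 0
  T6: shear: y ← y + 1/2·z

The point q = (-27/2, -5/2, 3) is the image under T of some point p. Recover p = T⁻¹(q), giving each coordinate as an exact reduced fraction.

p = (9/2, -2, -1)

T1 = [1 0 0 0; 0 1 0 0; 0 0 -1 0; 0 0 0 1]
T2·T1 = [3 0 0 0; 0 2 0 0; 0 0 -3 0; 0 0 0 1]
T3·…·T1 = [3 0 0 0; 0 2 0 0; 0 0 3 0; 0 0 0 1]
T4·…·T1 = [3 0 0 0; 0 2 0 0; 0 0 -3 0; 0 0 0 1]
T5·…·T1 = [-3 0 0 0; 0 2 0 0; 0 0 -3 0; 0 0 0 1]
T6·…·T1 = [-3 0 0 0; 0 2 -3/2 0; 0 0 -3 0; 0 0 0 1]
det M = 18; M⁻¹ = [-1/3 0 0 0; 0 1/2 -1/4 0; 0 0 -1/3 0; 0 0 0 1]
M⁻¹ · (-27/2, -5/2, 3)ᵀ = (9/2, -2, -1)ᵀ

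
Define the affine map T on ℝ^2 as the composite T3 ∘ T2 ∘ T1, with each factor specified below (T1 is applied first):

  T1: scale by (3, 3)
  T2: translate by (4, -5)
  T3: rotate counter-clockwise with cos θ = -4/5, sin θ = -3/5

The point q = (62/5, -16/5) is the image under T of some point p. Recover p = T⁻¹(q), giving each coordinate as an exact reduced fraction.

T1 = [3 0 0; 0 3 0; 0 0 1]
T2·T1 = [3 0 4; 0 3 -5; 0 0 1]
T3·…·T1 = [-12/5 9/5 -31/5; -9/5 -12/5 8/5; 0 0 1]
det M = 9; M⁻¹ = [-4/15 -1/5 -4/3; 1/5 -4/15 5/3; 0 0 1]
M⁻¹ · (62/5, -16/5)ᵀ = (-4, 5)ᵀ

p = (-4, 5)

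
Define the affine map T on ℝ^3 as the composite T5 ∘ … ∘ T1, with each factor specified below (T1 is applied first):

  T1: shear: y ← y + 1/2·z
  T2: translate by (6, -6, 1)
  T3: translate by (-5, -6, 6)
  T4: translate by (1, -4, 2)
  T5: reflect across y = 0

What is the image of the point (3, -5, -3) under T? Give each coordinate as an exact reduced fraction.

T(p) = (5, 45/2, 6)

T1 shear: y ← y + 1/2·z: (3, -5, -3) → (3, -13/2, -3)
T2 translate by (6, -6, 1): (3, -13/2, -3) → (9, -25/2, -2)
T3 translate by (-5, -6, 6): (9, -25/2, -2) → (4, -37/2, 4)
T4 translate by (1, -4, 2): (4, -37/2, 4) → (5, -45/2, 6)
T5 reflect across y = 0: (5, -45/2, 6) → (5, 45/2, 6)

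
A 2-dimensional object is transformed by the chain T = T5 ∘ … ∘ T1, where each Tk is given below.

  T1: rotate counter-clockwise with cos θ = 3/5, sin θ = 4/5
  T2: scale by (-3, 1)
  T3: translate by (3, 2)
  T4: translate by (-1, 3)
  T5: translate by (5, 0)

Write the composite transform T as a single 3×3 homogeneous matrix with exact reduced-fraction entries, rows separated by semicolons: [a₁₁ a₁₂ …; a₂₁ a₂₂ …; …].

T1 = [3/5 -4/5 0; 4/5 3/5 0; 0 0 1]
T2·T1 = [-9/5 12/5 0; 4/5 3/5 0; 0 0 1]
T3·…·T1 = [-9/5 12/5 3; 4/5 3/5 2; 0 0 1]
T4·…·T1 = [-9/5 12/5 2; 4/5 3/5 5; 0 0 1]
T5·…·T1 = [-9/5 12/5 7; 4/5 3/5 5; 0 0 1]

T = [-9/5 12/5 7; 4/5 3/5 5; 0 0 1]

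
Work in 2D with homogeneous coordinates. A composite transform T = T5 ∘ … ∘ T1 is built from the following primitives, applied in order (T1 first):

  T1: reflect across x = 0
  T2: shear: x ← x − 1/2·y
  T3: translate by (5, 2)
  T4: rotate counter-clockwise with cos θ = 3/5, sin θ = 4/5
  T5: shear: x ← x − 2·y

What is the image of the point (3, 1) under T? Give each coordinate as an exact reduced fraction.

T(p) = (-15/2, 3)

T1 reflect across x = 0: (3, 1) → (-3, 1)
T2 shear: x ← x − 1/2·y: (-3, 1) → (-7/2, 1)
T3 translate by (5, 2): (-7/2, 1) → (3/2, 3)
T4 rotate counter-clockwise with cos θ = 3/5, sin θ = 4/5: (3/2, 3) → (-3/2, 3)
T5 shear: x ← x − 2·y: (-3/2, 3) → (-15/2, 3)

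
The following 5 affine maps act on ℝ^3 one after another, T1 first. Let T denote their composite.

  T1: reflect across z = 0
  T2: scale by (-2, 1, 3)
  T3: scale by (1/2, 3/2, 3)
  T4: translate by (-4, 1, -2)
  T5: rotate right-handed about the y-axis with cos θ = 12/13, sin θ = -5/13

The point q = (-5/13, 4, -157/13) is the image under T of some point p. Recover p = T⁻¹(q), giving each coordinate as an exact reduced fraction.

p = (1, 2, 1)

T1 = [1 0 0 0; 0 1 0 0; 0 0 -1 0; 0 0 0 1]
T2·T1 = [-2 0 0 0; 0 1 0 0; 0 0 -3 0; 0 0 0 1]
T3·…·T1 = [-1 0 0 0; 0 3/2 0 0; 0 0 -9 0; 0 0 0 1]
T4·…·T1 = [-1 0 0 -4; 0 3/2 0 1; 0 0 -9 -2; 0 0 0 1]
T5·…·T1 = [-12/13 0 45/13 -38/13; 0 3/2 0 1; -5/13 0 -108/13 -44/13; 0 0 0 1]
det M = 27/2; M⁻¹ = [-12/13 0 -5/13 -4; 0 2/3 0 -2/3; 5/117 0 -4/39 -2/9; 0 0 0 1]
M⁻¹ · (-5/13, 4, -157/13)ᵀ = (1, 2, 1)ᵀ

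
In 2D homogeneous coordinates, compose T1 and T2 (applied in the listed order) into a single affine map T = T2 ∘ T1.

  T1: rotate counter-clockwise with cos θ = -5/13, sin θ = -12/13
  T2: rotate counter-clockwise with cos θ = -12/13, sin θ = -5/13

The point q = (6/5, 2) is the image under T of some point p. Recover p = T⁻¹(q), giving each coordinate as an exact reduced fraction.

p = (2, -6/5)

T1 = [-5/13 12/13 0; -12/13 -5/13 0; 0 0 1]
T2·T1 = [0 -1 0; 1 0 0; 0 0 1]
det M = 1; M⁻¹ = [0 1 0; -1 0 0; 0 0 1]
M⁻¹ · (6/5, 2)ᵀ = (2, -6/5)ᵀ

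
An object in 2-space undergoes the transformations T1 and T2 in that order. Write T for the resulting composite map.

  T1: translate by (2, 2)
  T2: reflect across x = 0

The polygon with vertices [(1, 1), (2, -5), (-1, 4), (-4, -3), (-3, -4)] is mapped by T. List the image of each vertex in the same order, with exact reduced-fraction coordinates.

image vertices: (-3, 3), (-4, -3), (-1, 6), (2, -1), (1, -2)

T1 translate by (2, 2): (1, 1) → (3, 3); (2, -5) → (4, -3); (-1, 4) → (1, 6); (-4, -3) → (-2, -1); (-3, -4) → (-1, -2)
T2 reflect across x = 0: (3, 3) → (-3, 3); (4, -3) → (-4, -3); (1, 6) → (-1, 6); (-2, -1) → (2, -1); (-1, -2) → (1, -2)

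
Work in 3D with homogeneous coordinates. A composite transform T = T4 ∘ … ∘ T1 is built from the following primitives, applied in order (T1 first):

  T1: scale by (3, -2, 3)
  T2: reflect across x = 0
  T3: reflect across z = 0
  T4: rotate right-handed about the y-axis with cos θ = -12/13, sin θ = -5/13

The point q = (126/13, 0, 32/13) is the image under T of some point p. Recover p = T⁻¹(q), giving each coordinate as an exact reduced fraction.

T1 = [3 0 0 0; 0 -2 0 0; 0 0 3 0; 0 0 0 1]
T2·T1 = [-3 0 0 0; 0 -2 0 0; 0 0 3 0; 0 0 0 1]
T3·…·T1 = [-3 0 0 0; 0 -2 0 0; 0 0 -3 0; 0 0 0 1]
T4·…·T1 = [36/13 0 15/13 0; 0 -2 0 0; -15/13 0 36/13 0; 0 0 0 1]
det M = -18; M⁻¹ = [4/13 0 -5/39 0; 0 -1/2 0 0; 5/39 0 4/13 0; 0 0 0 1]
M⁻¹ · (126/13, 0, 32/13)ᵀ = (8/3, 0, 2)ᵀ

p = (8/3, 0, 2)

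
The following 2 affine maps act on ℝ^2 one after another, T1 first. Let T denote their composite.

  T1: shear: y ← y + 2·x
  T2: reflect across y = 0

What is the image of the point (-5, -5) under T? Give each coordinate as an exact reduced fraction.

T1 shear: y ← y + 2·x: (-5, -5) → (-5, -15)
T2 reflect across y = 0: (-5, -15) → (-5, 15)

T(p) = (-5, 15)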